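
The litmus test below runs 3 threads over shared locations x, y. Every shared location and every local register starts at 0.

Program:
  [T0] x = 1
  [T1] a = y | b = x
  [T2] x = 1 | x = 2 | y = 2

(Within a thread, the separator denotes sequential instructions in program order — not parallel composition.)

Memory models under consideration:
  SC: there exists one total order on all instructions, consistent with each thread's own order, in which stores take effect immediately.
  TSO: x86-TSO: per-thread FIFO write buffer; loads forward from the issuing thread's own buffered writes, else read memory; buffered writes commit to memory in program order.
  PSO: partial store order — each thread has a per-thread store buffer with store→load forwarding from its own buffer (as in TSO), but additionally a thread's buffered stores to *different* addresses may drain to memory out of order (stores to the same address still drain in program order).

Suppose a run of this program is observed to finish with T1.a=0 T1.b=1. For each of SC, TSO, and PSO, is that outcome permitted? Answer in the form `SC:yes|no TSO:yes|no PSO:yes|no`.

SC:yes TSO:yes PSO:yes

outcome vector order: (T1.a,T1.b)
SC: 5 outcomes — {(0,0); (0,1); (0,2); (2,1); (2,2)}
TSO: 5 outcomes — {(0,0); (0,1); (0,2); (2,1); (2,2)}
PSO: 6 outcomes — {(0,0); (0,1); (0,2); (2,0); (2,1); (2,2)}
target (0,1) ∈ {SC,TSO,PSO}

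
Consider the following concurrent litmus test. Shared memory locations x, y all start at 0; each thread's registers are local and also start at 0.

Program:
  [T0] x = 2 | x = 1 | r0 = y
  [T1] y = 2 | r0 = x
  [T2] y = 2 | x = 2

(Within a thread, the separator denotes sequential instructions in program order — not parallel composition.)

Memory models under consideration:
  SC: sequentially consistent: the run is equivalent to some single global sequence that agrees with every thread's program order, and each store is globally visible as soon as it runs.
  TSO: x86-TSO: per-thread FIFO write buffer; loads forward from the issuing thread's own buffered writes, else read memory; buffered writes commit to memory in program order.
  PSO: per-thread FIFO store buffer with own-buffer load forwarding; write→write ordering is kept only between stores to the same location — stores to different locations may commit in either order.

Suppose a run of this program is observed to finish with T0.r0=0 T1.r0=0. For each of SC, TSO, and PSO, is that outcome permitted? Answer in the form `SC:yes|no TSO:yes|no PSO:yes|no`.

outcome vector order: (T0.r0,T1.r0)
SC (5): <0 1> <0 2> <2 0> <2 1> <2 2>
TSO (6): <0 0> <0 1> <0 2> <2 0> <2 1> <2 2>
PSO (6): <0 0> <0 1> <0 2> <2 0> <2 1> <2 2>
target <0 0> ∈ {TSO,PSO}

SC:no TSO:yes PSO:yes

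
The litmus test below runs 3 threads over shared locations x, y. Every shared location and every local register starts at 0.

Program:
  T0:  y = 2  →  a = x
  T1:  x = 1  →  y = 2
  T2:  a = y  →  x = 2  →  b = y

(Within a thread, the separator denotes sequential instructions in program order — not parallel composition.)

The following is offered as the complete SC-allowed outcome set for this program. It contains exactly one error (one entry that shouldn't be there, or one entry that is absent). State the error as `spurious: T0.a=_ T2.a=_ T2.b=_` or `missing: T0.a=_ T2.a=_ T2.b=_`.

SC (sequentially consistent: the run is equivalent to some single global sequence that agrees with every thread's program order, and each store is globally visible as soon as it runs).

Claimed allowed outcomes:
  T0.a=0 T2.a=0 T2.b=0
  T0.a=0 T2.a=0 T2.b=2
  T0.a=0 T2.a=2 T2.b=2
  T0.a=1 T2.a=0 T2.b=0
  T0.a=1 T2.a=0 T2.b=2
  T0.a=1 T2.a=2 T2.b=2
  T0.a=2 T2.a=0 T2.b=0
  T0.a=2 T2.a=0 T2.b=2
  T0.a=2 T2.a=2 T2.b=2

outcome vector order: (T0.a,T2.a,T2.b)
SC (8): <0 0 2>, <0 2 2>, <1 0 0>, <1 0 2>, <1 2 2>, <2 0 0>, <2 0 2>, <2 2 2>
claimed∖SC = {<0 0 0>}

spurious: T0.a=0 T2.a=0 T2.b=0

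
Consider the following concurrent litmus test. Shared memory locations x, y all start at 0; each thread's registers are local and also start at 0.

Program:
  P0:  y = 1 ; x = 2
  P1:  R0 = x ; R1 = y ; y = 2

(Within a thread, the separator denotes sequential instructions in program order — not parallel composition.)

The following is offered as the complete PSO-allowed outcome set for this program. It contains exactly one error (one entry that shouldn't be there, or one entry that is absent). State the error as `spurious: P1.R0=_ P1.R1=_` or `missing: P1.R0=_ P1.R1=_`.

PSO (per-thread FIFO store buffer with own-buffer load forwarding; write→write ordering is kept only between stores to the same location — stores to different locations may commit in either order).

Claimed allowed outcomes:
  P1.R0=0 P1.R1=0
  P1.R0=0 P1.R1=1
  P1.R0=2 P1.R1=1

missing: P1.R0=2 P1.R1=0

outcome vector order: (P1.R0,P1.R1)
PSO (4): (0,0), (0,1), (2,0), (2,1)
PSO∖claimed = {(2,0)}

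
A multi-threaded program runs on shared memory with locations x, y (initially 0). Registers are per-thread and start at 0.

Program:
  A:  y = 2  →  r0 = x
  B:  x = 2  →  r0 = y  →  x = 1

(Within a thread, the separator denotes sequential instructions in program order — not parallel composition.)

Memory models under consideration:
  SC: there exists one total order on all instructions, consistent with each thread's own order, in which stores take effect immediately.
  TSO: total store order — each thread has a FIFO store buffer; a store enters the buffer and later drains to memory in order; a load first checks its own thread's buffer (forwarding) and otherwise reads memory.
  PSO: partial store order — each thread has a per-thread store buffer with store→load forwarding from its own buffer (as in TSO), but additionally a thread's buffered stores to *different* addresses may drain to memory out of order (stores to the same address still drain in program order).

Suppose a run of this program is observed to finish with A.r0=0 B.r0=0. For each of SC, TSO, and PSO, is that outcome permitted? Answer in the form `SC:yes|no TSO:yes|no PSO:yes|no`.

SC:no TSO:yes PSO:yes

outcome vector order: (A.r0,B.r0)
[SC] allowed = {0/2, 1/0, 1/2, 2/0, 2/2}
[TSO] allowed = {0/0, 0/2, 1/0, 1/2, 2/0, 2/2}
[PSO] allowed = {0/0, 0/2, 1/0, 1/2, 2/0, 2/2}
target 0/0 ∈ {TSO,PSO}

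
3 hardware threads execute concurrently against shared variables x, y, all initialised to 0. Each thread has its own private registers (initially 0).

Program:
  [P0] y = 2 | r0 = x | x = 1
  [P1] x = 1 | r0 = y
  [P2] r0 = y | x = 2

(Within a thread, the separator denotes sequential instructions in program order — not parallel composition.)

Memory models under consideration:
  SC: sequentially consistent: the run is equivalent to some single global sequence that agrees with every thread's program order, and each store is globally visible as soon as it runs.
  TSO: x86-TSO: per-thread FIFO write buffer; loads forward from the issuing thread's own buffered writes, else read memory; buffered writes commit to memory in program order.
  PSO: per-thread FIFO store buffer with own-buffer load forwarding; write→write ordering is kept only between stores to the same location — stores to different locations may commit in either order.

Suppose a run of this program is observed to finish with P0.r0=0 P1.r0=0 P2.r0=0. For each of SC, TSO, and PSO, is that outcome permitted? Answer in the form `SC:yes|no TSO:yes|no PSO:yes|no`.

SC:no TSO:yes PSO:yes

outcome vector order: (P0.r0,P1.r0,P2.r0)
[SC] allowed = {020, 022, 100, 102, 120, 122, 200, 202, 220, 222}
[TSO] allowed = {000, 002, 020, 022, 100, 102, 120, 122, 200, 202, 220, 222}
[PSO] allowed = {000, 002, 020, 022, 100, 102, 120, 122, 200, 202, 220, 222}
target 000 ∈ {TSO,PSO}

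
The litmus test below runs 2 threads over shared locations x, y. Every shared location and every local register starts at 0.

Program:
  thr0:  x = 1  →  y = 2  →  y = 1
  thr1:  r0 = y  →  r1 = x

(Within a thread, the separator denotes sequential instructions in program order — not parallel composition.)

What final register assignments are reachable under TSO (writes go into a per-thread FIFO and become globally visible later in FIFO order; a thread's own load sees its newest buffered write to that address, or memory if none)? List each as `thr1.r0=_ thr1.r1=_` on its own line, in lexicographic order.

outcome vector order: (thr1.r0,thr1.r1)
|TSO outcomes| = 4

thr1.r0=0 thr1.r1=0
thr1.r0=0 thr1.r1=1
thr1.r0=1 thr1.r1=1
thr1.r0=2 thr1.r1=1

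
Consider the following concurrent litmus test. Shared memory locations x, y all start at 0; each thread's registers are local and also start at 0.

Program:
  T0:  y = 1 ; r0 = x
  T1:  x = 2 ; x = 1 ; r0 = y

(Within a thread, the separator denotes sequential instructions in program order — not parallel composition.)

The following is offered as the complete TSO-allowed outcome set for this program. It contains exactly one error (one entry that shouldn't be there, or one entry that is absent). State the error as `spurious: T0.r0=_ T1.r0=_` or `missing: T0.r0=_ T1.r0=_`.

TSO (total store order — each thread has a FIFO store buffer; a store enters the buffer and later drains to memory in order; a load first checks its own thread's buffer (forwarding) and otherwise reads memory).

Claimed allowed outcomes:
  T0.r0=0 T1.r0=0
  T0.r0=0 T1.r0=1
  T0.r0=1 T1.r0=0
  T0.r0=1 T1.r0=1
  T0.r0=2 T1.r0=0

missing: T0.r0=2 T1.r0=1

outcome vector order: (T0.r0,T1.r0)
[TSO] allowed = {<0 0>; <0 1>; <1 0>; <1 1>; <2 0>; <2 1>}
TSO∖claimed = {<2 1>}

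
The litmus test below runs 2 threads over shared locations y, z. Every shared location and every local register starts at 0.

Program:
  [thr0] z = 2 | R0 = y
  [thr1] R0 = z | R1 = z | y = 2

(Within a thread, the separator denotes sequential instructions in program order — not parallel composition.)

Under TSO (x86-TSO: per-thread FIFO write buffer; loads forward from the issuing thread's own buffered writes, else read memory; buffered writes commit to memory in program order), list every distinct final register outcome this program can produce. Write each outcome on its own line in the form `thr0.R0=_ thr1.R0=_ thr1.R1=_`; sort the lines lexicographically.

outcome vector order: (thr0.R0,thr1.R0,thr1.R1)
|TSO outcomes| = 6

thr0.R0=0 thr1.R0=0 thr1.R1=0
thr0.R0=0 thr1.R0=0 thr1.R1=2
thr0.R0=0 thr1.R0=2 thr1.R1=2
thr0.R0=2 thr1.R0=0 thr1.R1=0
thr0.R0=2 thr1.R0=0 thr1.R1=2
thr0.R0=2 thr1.R0=2 thr1.R1=2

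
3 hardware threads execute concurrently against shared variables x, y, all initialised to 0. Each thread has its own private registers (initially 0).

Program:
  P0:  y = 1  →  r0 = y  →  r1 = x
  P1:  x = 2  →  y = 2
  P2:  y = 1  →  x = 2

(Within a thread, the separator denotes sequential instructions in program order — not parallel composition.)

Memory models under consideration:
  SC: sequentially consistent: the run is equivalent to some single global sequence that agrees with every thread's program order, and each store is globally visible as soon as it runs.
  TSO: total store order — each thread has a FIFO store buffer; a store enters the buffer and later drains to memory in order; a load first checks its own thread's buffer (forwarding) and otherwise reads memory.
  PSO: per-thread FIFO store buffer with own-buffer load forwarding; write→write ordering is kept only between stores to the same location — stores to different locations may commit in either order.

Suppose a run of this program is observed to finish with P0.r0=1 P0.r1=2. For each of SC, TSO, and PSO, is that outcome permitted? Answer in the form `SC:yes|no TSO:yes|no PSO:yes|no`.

outcome vector order: (P0.r0,P0.r1)
under SC → 1/0, 1/2, 2/2
under TSO → 1/0, 1/2, 2/2
under PSO → 1/0, 1/2, 2/0, 2/2
target 1/2 ∈ {SC,TSO,PSO}

SC:yes TSO:yes PSO:yes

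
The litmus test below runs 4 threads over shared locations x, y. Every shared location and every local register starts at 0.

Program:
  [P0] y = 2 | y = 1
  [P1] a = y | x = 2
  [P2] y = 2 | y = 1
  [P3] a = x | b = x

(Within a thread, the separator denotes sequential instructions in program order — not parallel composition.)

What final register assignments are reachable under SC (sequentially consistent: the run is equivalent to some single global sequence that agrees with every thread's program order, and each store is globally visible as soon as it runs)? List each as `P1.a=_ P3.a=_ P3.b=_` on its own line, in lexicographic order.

P1.a=0 P3.a=0 P3.b=0
P1.a=0 P3.a=0 P3.b=2
P1.a=0 P3.a=2 P3.b=2
P1.a=1 P3.a=0 P3.b=0
P1.a=1 P3.a=0 P3.b=2
P1.a=1 P3.a=2 P3.b=2
P1.a=2 P3.a=0 P3.b=0
P1.a=2 P3.a=0 P3.b=2
P1.a=2 P3.a=2 P3.b=2

outcome vector order: (P1.a,P3.a,P3.b)
|SC outcomes| = 9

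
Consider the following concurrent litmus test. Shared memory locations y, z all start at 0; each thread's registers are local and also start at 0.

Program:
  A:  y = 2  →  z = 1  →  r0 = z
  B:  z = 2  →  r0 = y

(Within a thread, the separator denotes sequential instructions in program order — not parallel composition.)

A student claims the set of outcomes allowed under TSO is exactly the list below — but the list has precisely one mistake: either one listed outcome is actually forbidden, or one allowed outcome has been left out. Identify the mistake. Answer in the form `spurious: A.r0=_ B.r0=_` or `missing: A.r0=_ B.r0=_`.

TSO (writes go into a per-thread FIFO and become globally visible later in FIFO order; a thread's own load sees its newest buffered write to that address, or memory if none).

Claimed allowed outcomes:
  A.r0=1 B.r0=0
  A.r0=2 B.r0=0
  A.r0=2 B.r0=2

missing: A.r0=1 B.r0=2

outcome vector order: (A.r0,B.r0)
under TSO → 1/0 1/2 2/0 2/2
TSO∖claimed = {1/2}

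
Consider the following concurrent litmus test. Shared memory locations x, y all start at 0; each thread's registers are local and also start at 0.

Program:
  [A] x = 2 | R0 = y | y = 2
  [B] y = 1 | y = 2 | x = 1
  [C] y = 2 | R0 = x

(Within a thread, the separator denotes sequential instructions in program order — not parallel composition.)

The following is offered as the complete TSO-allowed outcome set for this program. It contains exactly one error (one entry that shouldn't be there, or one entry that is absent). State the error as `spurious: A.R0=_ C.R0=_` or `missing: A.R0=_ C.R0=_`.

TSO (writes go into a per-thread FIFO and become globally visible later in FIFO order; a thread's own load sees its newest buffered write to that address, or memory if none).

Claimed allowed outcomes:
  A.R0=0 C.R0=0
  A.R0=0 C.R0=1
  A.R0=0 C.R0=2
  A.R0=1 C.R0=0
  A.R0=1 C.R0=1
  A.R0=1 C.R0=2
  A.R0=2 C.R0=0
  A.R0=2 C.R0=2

missing: A.R0=2 C.R0=1

outcome vector order: (A.R0,C.R0)
under TSO → (0,0) (0,1) (0,2) (1,0) (1,1) (1,2) (2,0) (2,1) (2,2)
TSO∖claimed = {(2,1)}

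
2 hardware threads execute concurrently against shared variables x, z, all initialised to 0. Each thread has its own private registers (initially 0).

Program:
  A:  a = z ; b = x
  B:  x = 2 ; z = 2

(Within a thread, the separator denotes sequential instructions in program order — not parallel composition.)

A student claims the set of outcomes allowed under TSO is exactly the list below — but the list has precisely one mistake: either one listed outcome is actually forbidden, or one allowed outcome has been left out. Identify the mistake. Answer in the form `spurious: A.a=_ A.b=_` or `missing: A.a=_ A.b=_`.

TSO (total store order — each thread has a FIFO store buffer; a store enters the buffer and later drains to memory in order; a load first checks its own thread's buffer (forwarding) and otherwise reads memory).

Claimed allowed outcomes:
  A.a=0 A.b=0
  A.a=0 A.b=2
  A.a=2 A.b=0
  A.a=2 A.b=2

outcome vector order: (A.a,A.b)
TSO: 3 outcomes — {00; 02; 22}
claimed∖TSO = {20}

spurious: A.a=2 A.b=0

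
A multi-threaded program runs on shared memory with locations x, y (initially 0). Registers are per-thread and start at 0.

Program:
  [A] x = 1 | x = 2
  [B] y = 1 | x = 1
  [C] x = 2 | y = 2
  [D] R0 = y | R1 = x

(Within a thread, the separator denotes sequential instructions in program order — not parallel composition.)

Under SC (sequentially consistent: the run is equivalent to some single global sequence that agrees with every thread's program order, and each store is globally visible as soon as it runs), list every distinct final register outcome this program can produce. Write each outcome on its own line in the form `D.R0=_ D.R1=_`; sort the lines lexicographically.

D.R0=0 D.R1=0
D.R0=0 D.R1=1
D.R0=0 D.R1=2
D.R0=1 D.R1=0
D.R0=1 D.R1=1
D.R0=1 D.R1=2
D.R0=2 D.R1=1
D.R0=2 D.R1=2

outcome vector order: (D.R0,D.R1)
|SC outcomes| = 8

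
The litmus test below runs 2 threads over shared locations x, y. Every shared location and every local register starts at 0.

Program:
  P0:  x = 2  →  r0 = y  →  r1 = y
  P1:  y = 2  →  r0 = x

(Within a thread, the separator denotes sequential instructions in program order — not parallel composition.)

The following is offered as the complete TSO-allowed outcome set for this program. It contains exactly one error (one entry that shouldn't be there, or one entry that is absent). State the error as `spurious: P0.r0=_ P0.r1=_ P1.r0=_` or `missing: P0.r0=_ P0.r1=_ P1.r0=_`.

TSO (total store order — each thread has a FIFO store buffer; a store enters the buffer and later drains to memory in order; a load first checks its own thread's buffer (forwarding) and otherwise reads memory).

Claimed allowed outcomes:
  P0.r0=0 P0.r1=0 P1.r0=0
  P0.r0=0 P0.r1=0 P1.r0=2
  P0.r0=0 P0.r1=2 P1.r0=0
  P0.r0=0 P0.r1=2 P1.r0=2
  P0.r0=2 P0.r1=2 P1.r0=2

outcome vector order: (P0.r0,P0.r1,P1.r0)
TSO (6): 000 002 020 022 220 222
TSO∖claimed = {220}

missing: P0.r0=2 P0.r1=2 P1.r0=0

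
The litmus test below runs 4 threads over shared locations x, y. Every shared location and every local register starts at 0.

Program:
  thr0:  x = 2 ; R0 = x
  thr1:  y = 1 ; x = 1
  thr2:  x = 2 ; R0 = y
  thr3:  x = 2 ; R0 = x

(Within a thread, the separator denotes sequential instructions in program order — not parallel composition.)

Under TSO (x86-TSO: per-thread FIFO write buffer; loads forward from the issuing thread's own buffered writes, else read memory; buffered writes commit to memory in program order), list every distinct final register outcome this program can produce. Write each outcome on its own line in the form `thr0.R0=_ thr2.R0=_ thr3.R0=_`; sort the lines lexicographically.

thr0.R0=1 thr2.R0=0 thr3.R0=1
thr0.R0=1 thr2.R0=0 thr3.R0=2
thr0.R0=1 thr2.R0=1 thr3.R0=1
thr0.R0=1 thr2.R0=1 thr3.R0=2
thr0.R0=2 thr2.R0=0 thr3.R0=1
thr0.R0=2 thr2.R0=0 thr3.R0=2
thr0.R0=2 thr2.R0=1 thr3.R0=1
thr0.R0=2 thr2.R0=1 thr3.R0=2

outcome vector order: (thr0.R0,thr2.R0,thr3.R0)
|TSO outcomes| = 8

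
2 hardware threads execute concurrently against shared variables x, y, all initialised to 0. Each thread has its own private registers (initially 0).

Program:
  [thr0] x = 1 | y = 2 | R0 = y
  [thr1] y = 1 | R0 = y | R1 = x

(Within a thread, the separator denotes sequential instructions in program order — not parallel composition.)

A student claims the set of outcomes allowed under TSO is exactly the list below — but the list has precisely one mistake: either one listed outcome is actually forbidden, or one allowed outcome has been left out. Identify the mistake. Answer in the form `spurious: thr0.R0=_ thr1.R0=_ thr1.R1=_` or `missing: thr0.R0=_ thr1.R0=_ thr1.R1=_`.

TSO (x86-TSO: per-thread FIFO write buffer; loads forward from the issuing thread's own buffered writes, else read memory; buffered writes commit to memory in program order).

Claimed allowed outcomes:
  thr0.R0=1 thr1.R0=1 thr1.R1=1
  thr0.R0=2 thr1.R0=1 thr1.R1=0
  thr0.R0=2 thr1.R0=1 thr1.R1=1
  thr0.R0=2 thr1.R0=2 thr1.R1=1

missing: thr0.R0=1 thr1.R0=1 thr1.R1=0

outcome vector order: (thr0.R0,thr1.R0,thr1.R1)
TSO (5): (1,1,0) (1,1,1) (2,1,0) (2,1,1) (2,2,1)
TSO∖claimed = {(1,1,0)}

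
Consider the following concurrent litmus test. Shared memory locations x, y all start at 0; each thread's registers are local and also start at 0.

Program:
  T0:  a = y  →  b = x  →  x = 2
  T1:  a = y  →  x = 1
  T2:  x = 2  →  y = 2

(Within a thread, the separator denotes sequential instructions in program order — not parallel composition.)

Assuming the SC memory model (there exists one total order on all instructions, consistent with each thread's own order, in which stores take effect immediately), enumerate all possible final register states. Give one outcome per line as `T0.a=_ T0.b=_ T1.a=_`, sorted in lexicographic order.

outcome vector order: (T0.a,T0.b,T1.a)
|SC outcomes| = 10

T0.a=0 T0.b=0 T1.a=0
T0.a=0 T0.b=0 T1.a=2
T0.a=0 T0.b=1 T1.a=0
T0.a=0 T0.b=1 T1.a=2
T0.a=0 T0.b=2 T1.a=0
T0.a=0 T0.b=2 T1.a=2
T0.a=2 T0.b=1 T1.a=0
T0.a=2 T0.b=1 T1.a=2
T0.a=2 T0.b=2 T1.a=0
T0.a=2 T0.b=2 T1.a=2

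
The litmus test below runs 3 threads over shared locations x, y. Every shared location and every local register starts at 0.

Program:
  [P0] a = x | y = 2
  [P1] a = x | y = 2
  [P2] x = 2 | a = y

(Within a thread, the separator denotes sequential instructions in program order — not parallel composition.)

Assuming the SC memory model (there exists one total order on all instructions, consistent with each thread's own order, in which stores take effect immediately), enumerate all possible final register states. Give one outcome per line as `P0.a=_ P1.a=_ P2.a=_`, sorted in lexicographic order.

P0.a=0 P1.a=0 P2.a=0
P0.a=0 P1.a=0 P2.a=2
P0.a=0 P1.a=2 P2.a=0
P0.a=0 P1.a=2 P2.a=2
P0.a=2 P1.a=0 P2.a=0
P0.a=2 P1.a=0 P2.a=2
P0.a=2 P1.a=2 P2.a=0
P0.a=2 P1.a=2 P2.a=2

outcome vector order: (P0.a,P1.a,P2.a)
|SC outcomes| = 8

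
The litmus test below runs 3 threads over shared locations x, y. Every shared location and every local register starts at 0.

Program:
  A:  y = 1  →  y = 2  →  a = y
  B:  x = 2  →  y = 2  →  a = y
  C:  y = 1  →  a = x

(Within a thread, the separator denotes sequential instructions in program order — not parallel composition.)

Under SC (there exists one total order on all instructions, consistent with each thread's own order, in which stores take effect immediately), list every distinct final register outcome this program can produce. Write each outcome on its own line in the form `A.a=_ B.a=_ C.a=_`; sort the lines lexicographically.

outcome vector order: (A.a,B.a,C.a)
|SC outcomes| = 7

A.a=1 B.a=1 C.a=2
A.a=1 B.a=2 C.a=0
A.a=1 B.a=2 C.a=2
A.a=2 B.a=1 C.a=0
A.a=2 B.a=1 C.a=2
A.a=2 B.a=2 C.a=0
A.a=2 B.a=2 C.a=2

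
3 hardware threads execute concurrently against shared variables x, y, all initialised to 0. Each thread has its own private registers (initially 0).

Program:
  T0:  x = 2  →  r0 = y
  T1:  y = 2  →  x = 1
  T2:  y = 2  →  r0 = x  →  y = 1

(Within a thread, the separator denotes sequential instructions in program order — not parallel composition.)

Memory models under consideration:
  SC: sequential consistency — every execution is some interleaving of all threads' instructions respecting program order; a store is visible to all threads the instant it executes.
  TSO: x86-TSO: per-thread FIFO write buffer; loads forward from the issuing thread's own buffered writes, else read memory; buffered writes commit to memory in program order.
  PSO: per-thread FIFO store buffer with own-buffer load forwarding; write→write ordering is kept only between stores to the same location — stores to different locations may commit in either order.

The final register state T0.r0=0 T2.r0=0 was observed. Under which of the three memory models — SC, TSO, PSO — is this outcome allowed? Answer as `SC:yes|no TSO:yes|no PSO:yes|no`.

outcome vector order: (T0.r0,T2.r0)
SC: 8 outcomes — {(0,1) (0,2) (1,0) (1,1) (1,2) (2,0) (2,1) (2,2)}
TSO: 9 outcomes — {(0,0) (0,1) (0,2) (1,0) (1,1) (1,2) (2,0) (2,1) (2,2)}
PSO: 9 outcomes — {(0,0) (0,1) (0,2) (1,0) (1,1) (1,2) (2,0) (2,1) (2,2)}
target (0,0) ∈ {TSO,PSO}

SC:no TSO:yes PSO:yes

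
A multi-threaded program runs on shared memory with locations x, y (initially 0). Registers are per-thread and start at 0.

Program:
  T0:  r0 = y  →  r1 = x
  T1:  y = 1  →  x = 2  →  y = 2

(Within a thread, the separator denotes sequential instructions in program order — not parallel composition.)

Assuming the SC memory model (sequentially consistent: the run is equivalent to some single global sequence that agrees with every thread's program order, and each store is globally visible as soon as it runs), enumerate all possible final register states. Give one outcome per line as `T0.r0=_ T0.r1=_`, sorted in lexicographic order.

T0.r0=0 T0.r1=0
T0.r0=0 T0.r1=2
T0.r0=1 T0.r1=0
T0.r0=1 T0.r1=2
T0.r0=2 T0.r1=2

outcome vector order: (T0.r0,T0.r1)
|SC outcomes| = 5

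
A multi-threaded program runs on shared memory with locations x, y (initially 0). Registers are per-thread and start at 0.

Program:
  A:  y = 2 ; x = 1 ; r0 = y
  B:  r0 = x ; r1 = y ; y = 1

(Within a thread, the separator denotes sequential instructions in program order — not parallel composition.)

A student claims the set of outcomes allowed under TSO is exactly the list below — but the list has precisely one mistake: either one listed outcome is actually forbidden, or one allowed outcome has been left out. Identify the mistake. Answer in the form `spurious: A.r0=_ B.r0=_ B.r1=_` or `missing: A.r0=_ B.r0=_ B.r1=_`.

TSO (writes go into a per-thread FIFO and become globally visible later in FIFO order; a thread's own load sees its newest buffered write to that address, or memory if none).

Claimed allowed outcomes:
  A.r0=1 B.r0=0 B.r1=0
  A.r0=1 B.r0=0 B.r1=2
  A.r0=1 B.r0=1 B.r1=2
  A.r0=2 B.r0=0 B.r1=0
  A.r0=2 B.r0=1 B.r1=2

outcome vector order: (A.r0,B.r0,B.r1)
TSO: 6 outcomes — {1/0/0; 1/0/2; 1/1/2; 2/0/0; 2/0/2; 2/1/2}
TSO∖claimed = {2/0/2}

missing: A.r0=2 B.r0=0 B.r1=2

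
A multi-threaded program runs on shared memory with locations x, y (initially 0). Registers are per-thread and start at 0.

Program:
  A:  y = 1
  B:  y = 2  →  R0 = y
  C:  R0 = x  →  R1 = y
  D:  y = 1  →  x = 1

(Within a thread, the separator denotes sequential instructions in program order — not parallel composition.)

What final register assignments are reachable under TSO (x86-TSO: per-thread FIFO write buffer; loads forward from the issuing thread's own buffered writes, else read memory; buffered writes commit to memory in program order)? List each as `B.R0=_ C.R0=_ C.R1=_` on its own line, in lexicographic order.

outcome vector order: (B.R0,C.R0,C.R1)
|TSO outcomes| = 10

B.R0=1 C.R0=0 C.R1=0
B.R0=1 C.R0=0 C.R1=1
B.R0=1 C.R0=0 C.R1=2
B.R0=1 C.R0=1 C.R1=1
B.R0=1 C.R0=1 C.R1=2
B.R0=2 C.R0=0 C.R1=0
B.R0=2 C.R0=0 C.R1=1
B.R0=2 C.R0=0 C.R1=2
B.R0=2 C.R0=1 C.R1=1
B.R0=2 C.R0=1 C.R1=2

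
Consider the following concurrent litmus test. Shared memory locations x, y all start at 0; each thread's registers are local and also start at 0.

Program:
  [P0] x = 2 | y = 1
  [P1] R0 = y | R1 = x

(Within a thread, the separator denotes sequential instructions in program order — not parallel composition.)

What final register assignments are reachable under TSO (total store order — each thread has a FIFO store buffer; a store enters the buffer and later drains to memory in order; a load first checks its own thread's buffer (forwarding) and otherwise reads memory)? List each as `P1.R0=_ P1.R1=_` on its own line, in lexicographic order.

outcome vector order: (P1.R0,P1.R1)
|TSO outcomes| = 3

P1.R0=0 P1.R1=0
P1.R0=0 P1.R1=2
P1.R0=1 P1.R1=2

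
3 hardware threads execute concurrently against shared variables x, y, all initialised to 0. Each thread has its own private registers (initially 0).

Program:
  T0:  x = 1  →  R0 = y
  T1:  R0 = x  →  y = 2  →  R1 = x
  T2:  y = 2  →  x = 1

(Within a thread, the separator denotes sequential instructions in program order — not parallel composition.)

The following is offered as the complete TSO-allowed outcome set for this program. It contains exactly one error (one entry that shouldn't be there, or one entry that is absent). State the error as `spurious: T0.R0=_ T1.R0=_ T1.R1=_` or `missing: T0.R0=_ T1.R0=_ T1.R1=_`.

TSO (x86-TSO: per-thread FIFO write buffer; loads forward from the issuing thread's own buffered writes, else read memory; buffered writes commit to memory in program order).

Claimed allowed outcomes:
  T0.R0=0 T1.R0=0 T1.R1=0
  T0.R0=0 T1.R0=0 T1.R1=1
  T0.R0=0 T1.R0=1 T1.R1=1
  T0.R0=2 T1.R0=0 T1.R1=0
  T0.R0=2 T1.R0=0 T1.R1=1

outcome vector order: (T0.R0,T1.R0,T1.R1)
under TSO → (0,0,0); (0,0,1); (0,1,1); (2,0,0); (2,0,1); (2,1,1)
TSO∖claimed = {(2,1,1)}

missing: T0.R0=2 T1.R0=1 T1.R1=1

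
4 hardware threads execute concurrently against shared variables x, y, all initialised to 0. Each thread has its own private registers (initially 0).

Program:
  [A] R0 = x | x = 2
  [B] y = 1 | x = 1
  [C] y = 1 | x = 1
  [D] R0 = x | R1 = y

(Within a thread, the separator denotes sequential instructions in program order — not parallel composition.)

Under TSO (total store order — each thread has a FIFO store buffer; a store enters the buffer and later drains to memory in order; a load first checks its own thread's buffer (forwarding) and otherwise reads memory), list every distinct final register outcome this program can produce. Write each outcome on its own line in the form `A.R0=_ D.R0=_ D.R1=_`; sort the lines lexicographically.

outcome vector order: (A.R0,D.R0,D.R1)
|TSO outcomes| = 9

A.R0=0 D.R0=0 D.R1=0
A.R0=0 D.R0=0 D.R1=1
A.R0=0 D.R0=1 D.R1=1
A.R0=0 D.R0=2 D.R1=0
A.R0=0 D.R0=2 D.R1=1
A.R0=1 D.R0=0 D.R1=0
A.R0=1 D.R0=0 D.R1=1
A.R0=1 D.R0=1 D.R1=1
A.R0=1 D.R0=2 D.R1=1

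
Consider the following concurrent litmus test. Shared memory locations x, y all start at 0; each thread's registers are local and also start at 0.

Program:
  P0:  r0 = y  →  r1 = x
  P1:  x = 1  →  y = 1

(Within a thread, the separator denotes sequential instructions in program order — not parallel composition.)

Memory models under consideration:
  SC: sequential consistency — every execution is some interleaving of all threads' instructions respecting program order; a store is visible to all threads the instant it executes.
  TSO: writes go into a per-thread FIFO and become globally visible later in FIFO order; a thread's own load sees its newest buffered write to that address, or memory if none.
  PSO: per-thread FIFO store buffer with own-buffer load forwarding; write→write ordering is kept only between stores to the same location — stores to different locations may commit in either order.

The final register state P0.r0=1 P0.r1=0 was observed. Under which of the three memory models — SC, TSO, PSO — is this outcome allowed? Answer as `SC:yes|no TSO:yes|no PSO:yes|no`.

SC:no TSO:no PSO:yes

outcome vector order: (P0.r0,P0.r1)
under SC → 00 01 11
under TSO → 00 01 11
under PSO → 00 01 10 11
target 10 ∈ {PSO}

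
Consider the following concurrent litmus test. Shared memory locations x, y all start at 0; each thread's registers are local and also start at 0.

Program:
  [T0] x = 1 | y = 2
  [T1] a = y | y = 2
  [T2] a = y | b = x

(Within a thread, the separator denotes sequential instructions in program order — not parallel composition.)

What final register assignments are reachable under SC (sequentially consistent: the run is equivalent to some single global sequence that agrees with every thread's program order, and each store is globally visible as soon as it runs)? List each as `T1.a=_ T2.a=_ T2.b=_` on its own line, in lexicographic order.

outcome vector order: (T1.a,T2.a,T2.b)
|SC outcomes| = 7

T1.a=0 T2.a=0 T2.b=0
T1.a=0 T2.a=0 T2.b=1
T1.a=0 T2.a=2 T2.b=0
T1.a=0 T2.a=2 T2.b=1
T1.a=2 T2.a=0 T2.b=0
T1.a=2 T2.a=0 T2.b=1
T1.a=2 T2.a=2 T2.b=1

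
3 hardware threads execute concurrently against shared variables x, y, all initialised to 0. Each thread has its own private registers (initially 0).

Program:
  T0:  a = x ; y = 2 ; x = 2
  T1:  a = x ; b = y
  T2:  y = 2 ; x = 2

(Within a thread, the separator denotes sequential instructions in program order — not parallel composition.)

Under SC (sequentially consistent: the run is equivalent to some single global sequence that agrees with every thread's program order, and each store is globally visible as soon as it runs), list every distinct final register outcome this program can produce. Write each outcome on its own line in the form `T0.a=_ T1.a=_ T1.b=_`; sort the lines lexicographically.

T0.a=0 T1.a=0 T1.b=0
T0.a=0 T1.a=0 T1.b=2
T0.a=0 T1.a=2 T1.b=2
T0.a=2 T1.a=0 T1.b=0
T0.a=2 T1.a=0 T1.b=2
T0.a=2 T1.a=2 T1.b=2

outcome vector order: (T0.a,T1.a,T1.b)
|SC outcomes| = 6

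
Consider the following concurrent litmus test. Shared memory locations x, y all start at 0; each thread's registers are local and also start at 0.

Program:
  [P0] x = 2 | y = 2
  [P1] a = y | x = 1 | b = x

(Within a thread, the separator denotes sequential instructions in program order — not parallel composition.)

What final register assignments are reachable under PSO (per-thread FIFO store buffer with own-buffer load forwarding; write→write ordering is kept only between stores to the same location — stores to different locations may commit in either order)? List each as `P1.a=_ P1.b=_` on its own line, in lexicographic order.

outcome vector order: (P1.a,P1.b)
|PSO outcomes| = 4

P1.a=0 P1.b=1
P1.a=0 P1.b=2
P1.a=2 P1.b=1
P1.a=2 P1.b=2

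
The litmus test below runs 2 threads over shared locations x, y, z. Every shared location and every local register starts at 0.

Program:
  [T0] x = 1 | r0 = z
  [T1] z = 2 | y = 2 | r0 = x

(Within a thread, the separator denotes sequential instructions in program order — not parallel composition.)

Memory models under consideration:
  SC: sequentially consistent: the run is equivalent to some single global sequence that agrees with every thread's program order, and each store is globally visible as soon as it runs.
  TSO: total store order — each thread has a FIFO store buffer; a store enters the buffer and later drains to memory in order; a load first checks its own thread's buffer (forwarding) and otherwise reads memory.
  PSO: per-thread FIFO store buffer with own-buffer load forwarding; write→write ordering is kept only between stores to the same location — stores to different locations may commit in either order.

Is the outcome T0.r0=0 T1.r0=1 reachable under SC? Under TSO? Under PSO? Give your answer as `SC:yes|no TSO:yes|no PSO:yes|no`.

outcome vector order: (T0.r0,T1.r0)
[SC] allowed = {<0 1>; <2 0>; <2 1>}
[TSO] allowed = {<0 0>; <0 1>; <2 0>; <2 1>}
[PSO] allowed = {<0 0>; <0 1>; <2 0>; <2 1>}
target <0 1> ∈ {SC,TSO,PSO}

SC:yes TSO:yes PSO:yes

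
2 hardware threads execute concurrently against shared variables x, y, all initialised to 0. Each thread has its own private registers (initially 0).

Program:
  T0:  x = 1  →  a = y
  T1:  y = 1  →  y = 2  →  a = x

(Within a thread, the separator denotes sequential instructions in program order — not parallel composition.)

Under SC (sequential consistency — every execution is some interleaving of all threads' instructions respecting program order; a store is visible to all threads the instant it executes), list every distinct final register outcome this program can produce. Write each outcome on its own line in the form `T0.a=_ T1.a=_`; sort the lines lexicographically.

outcome vector order: (T0.a,T1.a)
|SC outcomes| = 4

T0.a=0 T1.a=1
T0.a=1 T1.a=1
T0.a=2 T1.a=0
T0.a=2 T1.a=1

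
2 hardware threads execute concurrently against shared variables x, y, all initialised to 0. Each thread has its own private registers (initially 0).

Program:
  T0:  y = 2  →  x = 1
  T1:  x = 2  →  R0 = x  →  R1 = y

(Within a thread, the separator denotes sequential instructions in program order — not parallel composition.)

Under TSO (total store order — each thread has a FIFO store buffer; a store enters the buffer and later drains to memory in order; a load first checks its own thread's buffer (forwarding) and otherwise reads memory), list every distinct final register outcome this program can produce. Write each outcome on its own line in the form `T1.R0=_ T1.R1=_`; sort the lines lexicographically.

outcome vector order: (T1.R0,T1.R1)
|TSO outcomes| = 3

T1.R0=1 T1.R1=2
T1.R0=2 T1.R1=0
T1.R0=2 T1.R1=2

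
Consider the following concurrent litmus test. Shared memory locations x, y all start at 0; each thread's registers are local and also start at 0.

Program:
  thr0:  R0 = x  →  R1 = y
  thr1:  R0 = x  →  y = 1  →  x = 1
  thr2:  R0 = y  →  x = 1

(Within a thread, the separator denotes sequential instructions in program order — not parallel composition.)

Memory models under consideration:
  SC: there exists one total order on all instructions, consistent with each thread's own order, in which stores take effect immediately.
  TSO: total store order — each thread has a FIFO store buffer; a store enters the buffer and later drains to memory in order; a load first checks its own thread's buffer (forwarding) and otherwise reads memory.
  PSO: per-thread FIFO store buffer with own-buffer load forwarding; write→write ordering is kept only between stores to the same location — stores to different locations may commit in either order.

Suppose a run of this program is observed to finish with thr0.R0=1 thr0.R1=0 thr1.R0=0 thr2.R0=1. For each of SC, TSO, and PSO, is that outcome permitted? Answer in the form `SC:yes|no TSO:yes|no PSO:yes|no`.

SC:no TSO:no PSO:yes

outcome vector order: (thr0.R0,thr0.R1,thr1.R0,thr2.R0)
SC (11): 0000; 0001; 0010; 0100; 0101; 0110; 1000; 1010; 1100; 1101; 1110
TSO (11): 0000; 0001; 0010; 0100; 0101; 0110; 1000; 1010; 1100; 1101; 1110
PSO (12): 0000; 0001; 0010; 0100; 0101; 0110; 1000; 1001; 1010; 1100; 1101; 1110
target 1001 ∈ {PSO}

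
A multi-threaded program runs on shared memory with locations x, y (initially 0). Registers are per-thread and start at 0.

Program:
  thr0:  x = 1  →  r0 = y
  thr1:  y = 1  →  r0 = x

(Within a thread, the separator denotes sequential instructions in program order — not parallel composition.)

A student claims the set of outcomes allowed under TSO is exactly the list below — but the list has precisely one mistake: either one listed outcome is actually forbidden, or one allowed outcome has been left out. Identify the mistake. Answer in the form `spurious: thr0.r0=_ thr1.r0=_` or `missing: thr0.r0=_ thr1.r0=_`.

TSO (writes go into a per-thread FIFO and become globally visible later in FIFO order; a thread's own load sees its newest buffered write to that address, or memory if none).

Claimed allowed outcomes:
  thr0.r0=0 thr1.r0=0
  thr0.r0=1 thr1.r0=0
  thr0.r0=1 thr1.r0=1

missing: thr0.r0=0 thr1.r0=1

outcome vector order: (thr0.r0,thr1.r0)
TSO (4): 00 01 10 11
TSO∖claimed = {01}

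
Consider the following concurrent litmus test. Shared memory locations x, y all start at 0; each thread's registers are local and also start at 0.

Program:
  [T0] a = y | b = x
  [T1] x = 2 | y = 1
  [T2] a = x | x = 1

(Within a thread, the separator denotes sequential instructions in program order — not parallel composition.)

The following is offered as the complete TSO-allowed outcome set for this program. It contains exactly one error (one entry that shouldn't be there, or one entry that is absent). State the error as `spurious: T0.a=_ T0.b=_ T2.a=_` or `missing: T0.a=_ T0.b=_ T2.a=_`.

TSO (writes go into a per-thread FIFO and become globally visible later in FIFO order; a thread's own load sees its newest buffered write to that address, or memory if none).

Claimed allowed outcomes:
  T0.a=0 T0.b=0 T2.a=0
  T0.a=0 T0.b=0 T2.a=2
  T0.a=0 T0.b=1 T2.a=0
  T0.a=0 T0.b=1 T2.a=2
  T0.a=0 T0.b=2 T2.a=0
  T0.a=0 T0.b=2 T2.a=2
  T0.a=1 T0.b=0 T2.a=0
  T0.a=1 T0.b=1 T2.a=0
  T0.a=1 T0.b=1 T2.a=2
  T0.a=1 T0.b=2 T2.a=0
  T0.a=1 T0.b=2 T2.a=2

outcome vector order: (T0.a,T0.b,T2.a)
[TSO] allowed = {(0,0,0), (0,0,2), (0,1,0), (0,1,2), (0,2,0), (0,2,2), (1,1,0), (1,1,2), (1,2,0), (1,2,2)}
claimed∖TSO = {(1,0,0)}

spurious: T0.a=1 T0.b=0 T2.a=0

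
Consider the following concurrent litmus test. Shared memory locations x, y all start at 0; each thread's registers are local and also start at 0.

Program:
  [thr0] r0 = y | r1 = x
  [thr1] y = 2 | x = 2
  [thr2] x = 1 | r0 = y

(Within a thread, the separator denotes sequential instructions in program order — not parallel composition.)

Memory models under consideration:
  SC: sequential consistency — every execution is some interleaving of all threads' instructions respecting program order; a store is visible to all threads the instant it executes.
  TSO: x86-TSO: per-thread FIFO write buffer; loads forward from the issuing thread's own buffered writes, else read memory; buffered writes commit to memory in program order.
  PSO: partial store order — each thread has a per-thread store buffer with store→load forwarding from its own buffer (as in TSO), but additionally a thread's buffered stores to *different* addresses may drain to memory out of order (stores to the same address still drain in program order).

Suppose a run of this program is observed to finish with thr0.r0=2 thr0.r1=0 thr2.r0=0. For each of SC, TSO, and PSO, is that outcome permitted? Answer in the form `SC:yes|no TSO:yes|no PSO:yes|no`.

SC:no TSO:yes PSO:yes

outcome vector order: (thr0.r0,thr0.r1,thr2.r0)
SC: 11 outcomes — {0/0/0, 0/0/2, 0/1/0, 0/1/2, 0/2/0, 0/2/2, 2/0/2, 2/1/0, 2/1/2, 2/2/0, 2/2/2}
TSO: 12 outcomes — {0/0/0, 0/0/2, 0/1/0, 0/1/2, 0/2/0, 0/2/2, 2/0/0, 2/0/2, 2/1/0, 2/1/2, 2/2/0, 2/2/2}
PSO: 12 outcomes — {0/0/0, 0/0/2, 0/1/0, 0/1/2, 0/2/0, 0/2/2, 2/0/0, 2/0/2, 2/1/0, 2/1/2, 2/2/0, 2/2/2}
target 2/0/0 ∈ {TSO,PSO}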